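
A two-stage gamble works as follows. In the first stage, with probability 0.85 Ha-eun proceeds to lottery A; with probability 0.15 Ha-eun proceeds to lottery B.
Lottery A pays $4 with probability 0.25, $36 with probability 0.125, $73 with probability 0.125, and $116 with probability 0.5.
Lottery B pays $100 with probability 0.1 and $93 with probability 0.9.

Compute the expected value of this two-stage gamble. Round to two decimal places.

EV(A) = 0.25 × 4 + 0.125 × 36 + 0.125 × 73 + 0.5 × 116 = 1 + 4.5 + 9.125 + 58 = 72.625
EV(B) = 0.1 × 100 + 0.9 × 93 = 10 + 83.7 = 93.7
Overall = 0.85 × 72.625 + 0.15 × 93.7 = 61.73125 + 14.055 = 75.78625

$75.79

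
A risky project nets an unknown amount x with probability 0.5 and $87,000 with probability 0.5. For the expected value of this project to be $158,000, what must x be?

x = $229,000

0.5·x + 0.5·87000 = 158000
0.5·x = 158000 − 43500 = 114500
x = 114500 / 0.5 = 229000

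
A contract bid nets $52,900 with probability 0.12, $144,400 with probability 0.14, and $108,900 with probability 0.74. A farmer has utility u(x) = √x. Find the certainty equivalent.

E[u] = 0.12·√52900 + 0.14·√144400 + 0.74·√108900 = 0.12·230 + 0.14·380 + 0.74·330 = 325
CE = (325)² = 105625

$105,625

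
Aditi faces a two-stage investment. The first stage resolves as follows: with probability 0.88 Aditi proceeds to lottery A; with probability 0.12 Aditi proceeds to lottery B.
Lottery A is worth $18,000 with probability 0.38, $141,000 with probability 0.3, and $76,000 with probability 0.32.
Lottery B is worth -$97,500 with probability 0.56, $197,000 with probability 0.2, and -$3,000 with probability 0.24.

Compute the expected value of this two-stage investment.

EV(A) = 0.38 × 18000 + 0.3 × 141000 + 0.32 × 76000 = 6840 + 42300 + 24320 = 73460
EV(B) = 0.56 × (-97500) + 0.2 × 197000 + 0.24 × (-3000) = -54600 + 39400 − 720 = -15920
Overall = 0.88 × 73460 + 0.12 × (-15920) = 64644.8 − 1910.4 = 62734.4

$62,734.40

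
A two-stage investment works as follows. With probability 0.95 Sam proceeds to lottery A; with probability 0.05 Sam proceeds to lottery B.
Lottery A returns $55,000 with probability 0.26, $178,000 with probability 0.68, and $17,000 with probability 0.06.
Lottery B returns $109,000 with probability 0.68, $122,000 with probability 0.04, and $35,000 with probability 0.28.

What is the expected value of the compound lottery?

EV(A) = 0.26 × 55000 + 0.68 × 178000 + 0.06 × 17000 = 14300 + 121040 + 1020 = 136360
EV(B) = 0.68 × 109000 + 0.04 × 122000 + 0.28 × 35000 = 74120 + 4880 + 9800 = 88800
Overall = 0.95 × 136360 + 0.05 × 88800 = 129542 + 4440 = 133982

$133,982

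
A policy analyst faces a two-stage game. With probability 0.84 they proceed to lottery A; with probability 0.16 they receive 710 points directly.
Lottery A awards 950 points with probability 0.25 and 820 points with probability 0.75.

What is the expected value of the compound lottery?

829.7 points

EV(A) = 0.25 × 950 + 0.75 × 820 = 237.5 + 615 = 852.5
Branch B: 710 (certain)
Overall = 0.84 × 852.5 + 0.16 × 710 = 716.1 + 113.6 = 829.7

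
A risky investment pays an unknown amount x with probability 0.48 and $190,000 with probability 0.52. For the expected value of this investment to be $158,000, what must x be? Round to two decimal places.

x = $123,333.33

0.48·x + 0.52·190000 = 158000
0.48·x = 158000 − 98800 = 59200
x = 59200 / 0.48 = 123333.3333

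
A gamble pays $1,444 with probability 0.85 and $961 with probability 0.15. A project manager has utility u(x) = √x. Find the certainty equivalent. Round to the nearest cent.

$1,365.30

E[u] = 0.85·√1444 + 0.15·√961 = 0.85·38 + 0.15·31 = 36.95
CE = (36.95)² = 1365.3025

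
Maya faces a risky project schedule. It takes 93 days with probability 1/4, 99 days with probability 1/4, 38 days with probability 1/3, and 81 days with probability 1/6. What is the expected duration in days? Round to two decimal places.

74.17 days

EV = 1/4 × 93 + 1/4 × 99 + 1/3 × 38 + 1/6 × 81 = 23.25 + 24.75 + 12.6667 + 13.5 = 74.1667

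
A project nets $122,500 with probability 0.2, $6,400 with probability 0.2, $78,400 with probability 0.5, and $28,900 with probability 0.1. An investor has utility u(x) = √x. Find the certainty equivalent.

E[u] = 0.2·√122500 + 0.2·√6400 + 0.5·√78400 + 0.1·√28900 = 0.2·350 + 0.2·80 + 0.5·280 + 0.1·170 = 243
CE = (243)² = 59049

$59,049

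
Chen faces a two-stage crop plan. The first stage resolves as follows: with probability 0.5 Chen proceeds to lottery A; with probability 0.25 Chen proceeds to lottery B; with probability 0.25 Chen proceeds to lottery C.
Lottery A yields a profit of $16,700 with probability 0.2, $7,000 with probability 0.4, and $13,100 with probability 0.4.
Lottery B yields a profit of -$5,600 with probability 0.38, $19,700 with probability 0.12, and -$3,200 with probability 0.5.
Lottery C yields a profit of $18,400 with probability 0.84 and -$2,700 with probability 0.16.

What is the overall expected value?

EV(A) = 0.2 × 16700 + 0.4 × 7000 + 0.4 × 13100 = 3340 + 2800 + 5240 = 11380
EV(B) = 0.38 × (-5600) + 0.12 × 19700 + 0.5 × (-3200) = -2128 + 2364 − 1600 = -1364
EV(C) = 0.84 × 18400 + 0.16 × (-2700) = 15456 − 432 = 15024
Overall = 0.5 × 11380 + 0.25 × (-1364) + 0.25 × 15024 = 5690 − 341 + 3756 = 9105

$9,105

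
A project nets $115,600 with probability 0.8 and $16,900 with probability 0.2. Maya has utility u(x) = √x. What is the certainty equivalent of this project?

E[u] = 0.8·√115600 + 0.2·√16900 = 0.8·340 + 0.2·130 = 298
CE = (298)² = 88804

$88,804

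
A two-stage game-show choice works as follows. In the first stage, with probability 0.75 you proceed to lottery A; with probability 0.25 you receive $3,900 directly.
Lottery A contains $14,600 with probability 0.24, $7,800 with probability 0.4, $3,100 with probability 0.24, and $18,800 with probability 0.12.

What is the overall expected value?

$8,193

EV(A) = 0.24 × 14600 + 0.4 × 7800 + 0.24 × 3100 + 0.12 × 18800 = 3504 + 3120 + 744 + 2256 = 9624
Branch B: 3900 (certain)
Overall = 0.75 × 9624 + 0.25 × 3900 = 7218 + 975 = 8193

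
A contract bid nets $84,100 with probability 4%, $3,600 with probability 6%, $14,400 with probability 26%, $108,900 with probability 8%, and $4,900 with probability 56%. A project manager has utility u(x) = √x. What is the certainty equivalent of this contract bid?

E[u] = 0.04·√84100 + 0.06·√3600 + 0.26·√14400 + 0.08·√108900 + 0.56·√4900 = 0.04·290 + 0.06·60 + 0.26·120 + 0.08·330 + 0.56·70 = 112
CE = (112)² = 12544

$12,544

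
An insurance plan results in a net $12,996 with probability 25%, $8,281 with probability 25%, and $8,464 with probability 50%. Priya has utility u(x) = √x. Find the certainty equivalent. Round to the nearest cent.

$9,457.56

E[u] = 0.25·√12996 + 0.25·√8281 + 0.5·√8464 = 0.25·114 + 0.25·91 + 0.5·92 = 97.25
CE = (97.25)² = 9457.5625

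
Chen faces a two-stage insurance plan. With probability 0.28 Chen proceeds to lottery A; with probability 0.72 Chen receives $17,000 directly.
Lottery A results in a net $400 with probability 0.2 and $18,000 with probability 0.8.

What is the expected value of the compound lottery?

EV(A) = 0.2 × 400 + 0.8 × 18000 = 80 + 14400 = 14480
Branch B: 17000 (certain)
Overall = 0.28 × 14480 + 0.72 × 17000 = 4054.4 + 12240 = 16294.4

$16,294.40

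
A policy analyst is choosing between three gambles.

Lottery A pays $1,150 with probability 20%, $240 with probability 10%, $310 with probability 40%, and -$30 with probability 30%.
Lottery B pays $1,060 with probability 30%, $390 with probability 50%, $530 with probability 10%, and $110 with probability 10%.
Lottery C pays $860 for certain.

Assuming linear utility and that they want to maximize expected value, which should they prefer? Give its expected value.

Lottery A = 0.2 × 1150 + 0.1 × 240 + 0.4 × 310 + 0.3 × (-30) = 230 + 24 + 124 − 9 = 369
Lottery B = 0.3 × 1060 + 0.5 × 390 + 0.1 × 530 + 0.1 × 110 = 318 + 195 + 53 + 11 = 577
Lottery C: 860 (certain)

Lottery C ($860)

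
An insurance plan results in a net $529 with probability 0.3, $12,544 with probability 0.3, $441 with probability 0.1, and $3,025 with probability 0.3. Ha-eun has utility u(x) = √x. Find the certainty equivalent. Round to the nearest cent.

$3,492.81

E[u] = 0.3·√529 + 0.3·√12544 + 0.1·√441 + 0.3·√3025 = 0.3·23 + 0.3·112 + 0.1·21 + 0.3·55 = 59.1
CE = (59.1)² = 3492.81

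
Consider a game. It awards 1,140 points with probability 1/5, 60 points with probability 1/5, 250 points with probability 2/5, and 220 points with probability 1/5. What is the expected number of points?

384 points

EV = 1/5 × 1140 + 1/5 × 60 + 2/5 × 250 + 1/5 × 220 = 228 + 12 + 100 + 44 = 384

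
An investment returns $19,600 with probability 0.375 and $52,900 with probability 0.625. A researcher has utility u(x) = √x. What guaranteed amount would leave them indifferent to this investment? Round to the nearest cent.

$38,514.06

E[u] = 0.375·√19600 + 0.625·√52900 = 0.375·140 + 0.625·230 = 196.25
CE = (196.25)² = 38514.0625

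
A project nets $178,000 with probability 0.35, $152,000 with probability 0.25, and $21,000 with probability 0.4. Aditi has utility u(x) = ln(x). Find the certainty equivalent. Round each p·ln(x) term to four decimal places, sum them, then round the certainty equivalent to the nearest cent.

E[u] = 0.35·ln(178000) + 0.25·ln(152000) + 0.4·ln(21000) = 4.2313 + 2.9829 + 3.9809 = 11.1951
CE = e^11.1951 ≈ 72772.98

$72,772.98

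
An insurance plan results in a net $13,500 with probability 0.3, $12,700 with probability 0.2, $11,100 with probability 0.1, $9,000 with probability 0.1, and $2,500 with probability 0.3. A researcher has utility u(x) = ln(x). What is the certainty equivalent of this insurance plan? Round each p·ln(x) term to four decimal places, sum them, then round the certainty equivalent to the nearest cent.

E[u] = 0.3·ln(13500) + 0.2·ln(12700) + 0.1·ln(11100) + 0.1·ln(9000) + 0.3·ln(2500) = 2.8531 + 1.8899 + 0.9315 + 0.9105 + 2.3472 = 8.9322
CE = e^8.9322 ≈ 7571.91

$7,571.91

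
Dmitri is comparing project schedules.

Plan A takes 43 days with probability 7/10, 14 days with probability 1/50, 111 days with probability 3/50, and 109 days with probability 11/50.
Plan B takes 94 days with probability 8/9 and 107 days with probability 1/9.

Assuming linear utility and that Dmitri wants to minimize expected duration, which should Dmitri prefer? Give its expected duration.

Plan A (61.02 days)

Plan A = 7/10 × 43 + 1/50 × 14 + 3/50 × 111 + 11/50 × 109 = 30.1 + 0.28 + 6.66 + 23.98 = 61.02
Plan B = 8/9 × 94 + 1/9 × 107 = 83.5556 + 11.8889 = 95.4444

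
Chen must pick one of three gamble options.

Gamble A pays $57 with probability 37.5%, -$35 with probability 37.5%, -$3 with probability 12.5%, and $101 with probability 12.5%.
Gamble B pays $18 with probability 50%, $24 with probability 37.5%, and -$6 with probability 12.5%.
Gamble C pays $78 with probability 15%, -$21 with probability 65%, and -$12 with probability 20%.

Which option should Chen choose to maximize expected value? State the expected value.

Gamble A ($20.50)

Gamble A = 0.375 × 57 + 0.375 × (-35) + 0.125 × (-3) + 0.125 × 101 = 21.375 − 13.125 − 0.375 + 12.625 = 20.5
Gamble B = 0.5 × 18 + 0.375 × 24 + 0.125 × (-6) = 9 + 9 − 0.75 = 17.25
Gamble C = 0.15 × 78 + 0.65 × (-21) + 0.2 × (-12) = 11.7 − 13.65 − 2.4 = -4.35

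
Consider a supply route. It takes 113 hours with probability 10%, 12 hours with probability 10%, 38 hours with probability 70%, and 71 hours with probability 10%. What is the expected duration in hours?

46.2 hours

EV = 0.1 × 113 + 0.1 × 12 + 0.7 × 38 + 0.1 × 71 = 11.3 + 1.2 + 26.6 + 7.1 = 46.2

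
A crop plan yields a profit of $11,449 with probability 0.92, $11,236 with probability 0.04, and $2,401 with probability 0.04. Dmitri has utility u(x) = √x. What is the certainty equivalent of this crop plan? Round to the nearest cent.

E[u] = 0.92·√11449 + 0.04·√11236 + 0.04·√2401 = 0.92·107 + 0.04·106 + 0.04·49 = 104.64
CE = (104.64)² = 10949.5296

$10,949.53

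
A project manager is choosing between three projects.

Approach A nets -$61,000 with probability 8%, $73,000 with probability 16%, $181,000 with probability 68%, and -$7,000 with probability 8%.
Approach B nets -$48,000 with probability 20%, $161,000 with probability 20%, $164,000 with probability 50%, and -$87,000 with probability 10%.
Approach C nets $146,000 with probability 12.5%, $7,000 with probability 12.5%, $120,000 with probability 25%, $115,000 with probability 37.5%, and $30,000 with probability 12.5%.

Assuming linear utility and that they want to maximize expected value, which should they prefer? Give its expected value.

Approach A ($129,320)

Approach A = 0.08 × (-61000) + 0.16 × 73000 + 0.68 × 181000 + 0.08 × (-7000) = -4880 + 11680 + 123080 − 560 = 129320
Approach B = 0.2 × (-48000) + 0.2 × 161000 + 0.5 × 164000 + 0.1 × (-87000) = -9600 + 32200 + 82000 − 8700 = 95900
Approach C = 0.125 × 146000 + 0.125 × 7000 + 0.25 × 120000 + 0.375 × 115000 + 0.125 × 30000 = 18250 + 875 + 30000 + 43125 + 3750 = 96000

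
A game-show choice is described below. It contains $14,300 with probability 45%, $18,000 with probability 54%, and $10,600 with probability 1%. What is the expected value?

$16,261

EV = 0.45 × 14300 + 0.54 × 18000 + 0.01 × 10600 = 6435 + 9720 + 106 = 16261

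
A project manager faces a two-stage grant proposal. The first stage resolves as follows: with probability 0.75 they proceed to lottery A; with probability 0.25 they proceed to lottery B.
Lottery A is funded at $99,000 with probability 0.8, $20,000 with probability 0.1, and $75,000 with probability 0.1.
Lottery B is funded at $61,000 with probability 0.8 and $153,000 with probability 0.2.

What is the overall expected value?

EV(A) = 0.8 × 99000 + 0.1 × 20000 + 0.1 × 75000 = 79200 + 2000 + 7500 = 88700
EV(B) = 0.8 × 61000 + 0.2 × 153000 = 48800 + 30600 = 79400
Overall = 0.75 × 88700 + 0.25 × 79400 = 66525 + 19850 = 86375

$86,375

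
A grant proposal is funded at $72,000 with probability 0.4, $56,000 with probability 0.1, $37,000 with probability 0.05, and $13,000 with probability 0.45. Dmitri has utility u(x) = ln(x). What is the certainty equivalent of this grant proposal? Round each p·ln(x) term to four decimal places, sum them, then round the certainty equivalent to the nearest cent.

$31,435.72

E[u] = 0.4·ln(72000) + 0.1·ln(56000) + 0.05·ln(37000) + 0.45·ln(13000) = 4.4738 + 1.0933 + 0.5259 + 4.2627 = 10.3557
CE = e^10.3557 ≈ 31435.72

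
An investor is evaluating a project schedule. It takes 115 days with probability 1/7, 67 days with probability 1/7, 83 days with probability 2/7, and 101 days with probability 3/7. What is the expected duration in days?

EV = 1/7 × 115 + 1/7 × 67 + 2/7 × 83 + 3/7 × 101 = 16.4286 + 9.5714 + 23.7143 + 43.2857 = 93

93 days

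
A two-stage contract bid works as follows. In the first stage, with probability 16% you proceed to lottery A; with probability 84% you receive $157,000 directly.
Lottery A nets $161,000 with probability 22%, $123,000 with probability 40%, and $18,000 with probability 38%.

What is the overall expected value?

EV(A) = 0.22 × 161000 + 0.4 × 123000 + 0.38 × 18000 = 35420 + 49200 + 6840 = 91460
Branch B: 157000 (certain)
Overall = 0.16 × 91460 + 0.84 × 157000 = 14633.6 + 131880 = 146513.6

$146,513.60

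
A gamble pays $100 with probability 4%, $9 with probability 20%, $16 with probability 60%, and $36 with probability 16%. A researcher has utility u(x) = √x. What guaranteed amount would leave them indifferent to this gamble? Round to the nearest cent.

E[u] = 0.04·√100 + 0.2·√9 + 0.6·√16 + 0.16·√36 = 0.04·10 + 0.2·3 + 0.6·4 + 0.16·6 = 4.36
CE = (4.36)² = 19.0096

$19.01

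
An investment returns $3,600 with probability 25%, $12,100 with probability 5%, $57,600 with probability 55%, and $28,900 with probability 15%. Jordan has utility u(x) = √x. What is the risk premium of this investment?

E[u] = 0.25·√3600 + 0.05·√12100 + 0.55·√57600 + 0.15·√28900 = 0.25·60 + 0.05·110 + 0.55·240 + 0.15·170 = 178
CE = (178)² = 31684
Risk premium = EV − CE = 37520 − 31684 = 5836

$5,836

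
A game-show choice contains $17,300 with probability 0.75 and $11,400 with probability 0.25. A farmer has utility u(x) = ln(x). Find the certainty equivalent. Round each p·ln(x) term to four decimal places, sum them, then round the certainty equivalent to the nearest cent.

$15,585.56

E[u] = 0.75·ln(17300) + 0.25·ln(11400) = 7.3188 + 2.3353 = 9.6541
CE = e^9.6541 ≈ 15585.56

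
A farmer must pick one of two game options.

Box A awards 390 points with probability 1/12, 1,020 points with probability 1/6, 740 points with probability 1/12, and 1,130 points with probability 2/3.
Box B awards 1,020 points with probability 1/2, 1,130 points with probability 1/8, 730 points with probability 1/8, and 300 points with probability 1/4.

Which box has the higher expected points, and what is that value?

Box A = 1/12 × 390 + 1/6 × 1020 + 1/12 × 740 + 2/3 × 1130 = 32.5 + 170 + 61.6667 + 753.3333 = 1017.5
Box B = 1/2 × 1020 + 1/8 × 1130 + 1/8 × 730 + 1/4 × 300 = 510 + 141.25 + 91.25 + 75 = 817.5

Box A (1017.5 points)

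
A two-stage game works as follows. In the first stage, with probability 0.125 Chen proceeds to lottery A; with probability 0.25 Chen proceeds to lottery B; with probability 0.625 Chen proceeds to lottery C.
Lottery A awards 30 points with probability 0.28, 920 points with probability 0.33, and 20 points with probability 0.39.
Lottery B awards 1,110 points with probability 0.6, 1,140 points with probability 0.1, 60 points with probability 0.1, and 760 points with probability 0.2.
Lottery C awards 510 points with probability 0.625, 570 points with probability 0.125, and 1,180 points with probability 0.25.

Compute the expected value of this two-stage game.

EV(A) = 0.28 × 30 + 0.33 × 920 + 0.39 × 20 = 8.4 + 303.6 + 7.8 = 319.8
EV(B) = 0.6 × 1110 + 0.1 × 1140 + 0.1 × 60 + 0.2 × 760 = 666 + 114 + 6 + 152 = 938
EV(C) = 0.625 × 510 + 0.125 × 570 + 0.25 × 1180 = 318.75 + 71.25 + 295 = 685
Overall = 0.125 × 319.8 + 0.25 × 938 + 0.625 × 685 = 39.975 + 234.5 + 428.125 = 702.6

702.6 points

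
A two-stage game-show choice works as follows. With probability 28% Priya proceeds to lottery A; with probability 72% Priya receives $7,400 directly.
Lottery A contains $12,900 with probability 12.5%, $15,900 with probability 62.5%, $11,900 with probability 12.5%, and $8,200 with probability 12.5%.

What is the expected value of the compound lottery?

EV(A) = 0.125 × 12900 + 0.625 × 15900 + 0.125 × 11900 + 0.125 × 8200 = 1612.5 + 9937.5 + 1487.5 + 1025 = 14062.5
Branch B: 7400 (certain)
Overall = 0.28 × 14062.5 + 0.72 × 7400 = 3937.5 + 5328 = 9265.5

$9,265.50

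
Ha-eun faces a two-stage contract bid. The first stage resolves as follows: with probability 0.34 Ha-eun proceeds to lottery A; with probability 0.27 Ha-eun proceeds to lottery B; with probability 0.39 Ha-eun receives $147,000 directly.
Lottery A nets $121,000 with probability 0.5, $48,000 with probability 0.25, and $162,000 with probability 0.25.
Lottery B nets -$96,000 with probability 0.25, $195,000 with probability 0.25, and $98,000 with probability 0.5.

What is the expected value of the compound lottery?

EV(A) = 0.5 × 121000 + 0.25 × 48000 + 0.25 × 162000 = 60500 + 12000 + 40500 = 113000
EV(B) = 0.25 × (-96000) + 0.25 × 195000 + 0.5 × 98000 = -24000 + 48750 + 49000 = 73750
Branch C: 147000 (certain)
Overall = 0.34 × 113000 + 0.27 × 73750 + 0.39 × 147000 = 38420 + 19912.5 + 57330 = 115662.5

$115,662.50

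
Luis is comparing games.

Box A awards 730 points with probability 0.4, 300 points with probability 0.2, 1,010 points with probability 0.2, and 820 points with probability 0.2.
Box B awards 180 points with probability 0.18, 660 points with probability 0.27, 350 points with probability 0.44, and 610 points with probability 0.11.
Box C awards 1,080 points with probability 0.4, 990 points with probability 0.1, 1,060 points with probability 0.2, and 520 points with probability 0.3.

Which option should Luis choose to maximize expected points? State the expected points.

Box C (899 points)

Box A = 0.4 × 730 + 0.2 × 300 + 0.2 × 1010 + 0.2 × 820 = 292 + 60 + 202 + 164 = 718
Box B = 0.18 × 180 + 0.27 × 660 + 0.44 × 350 + 0.11 × 610 = 32.4 + 178.2 + 154 + 67.1 = 431.7
Box C = 0.4 × 1080 + 0.1 × 990 + 0.2 × 1060 + 0.3 × 520 = 432 + 99 + 212 + 156 = 899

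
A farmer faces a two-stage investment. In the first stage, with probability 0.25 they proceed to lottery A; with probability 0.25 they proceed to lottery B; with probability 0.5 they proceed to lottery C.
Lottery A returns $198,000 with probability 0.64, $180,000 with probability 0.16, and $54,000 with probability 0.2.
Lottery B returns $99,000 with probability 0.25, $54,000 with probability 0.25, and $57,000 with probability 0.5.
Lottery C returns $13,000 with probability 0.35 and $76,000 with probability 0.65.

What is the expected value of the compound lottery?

EV(A) = 0.64 × 198000 + 0.16 × 180000 + 0.2 × 54000 = 126720 + 28800 + 10800 = 166320
EV(B) = 0.25 × 99000 + 0.25 × 54000 + 0.5 × 57000 = 24750 + 13500 + 28500 = 66750
EV(C) = 0.35 × 13000 + 0.65 × 76000 = 4550 + 49400 = 53950
Overall = 0.25 × 166320 + 0.25 × 66750 + 0.5 × 53950 = 41580 + 16687.5 + 26975 = 85242.5

$85,242.50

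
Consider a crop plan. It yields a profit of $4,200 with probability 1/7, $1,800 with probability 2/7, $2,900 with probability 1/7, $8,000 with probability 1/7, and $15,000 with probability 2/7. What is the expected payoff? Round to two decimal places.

EV = 1/7 × 4200 + 2/7 × 1800 + 1/7 × 2900 + 1/7 × 8000 + 2/7 × 15000 = 600 + 514.2857 + 414.2857 + 1142.8571 + 4285.7143 = 6957.1429

$6,957.14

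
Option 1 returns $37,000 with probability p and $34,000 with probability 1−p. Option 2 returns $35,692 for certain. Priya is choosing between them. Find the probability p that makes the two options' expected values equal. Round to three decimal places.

p·37000 + (1−p)·34000 = 35692
3000p + 34000 = 35692
p = (35692 − 34000) / 3000

p = 0.564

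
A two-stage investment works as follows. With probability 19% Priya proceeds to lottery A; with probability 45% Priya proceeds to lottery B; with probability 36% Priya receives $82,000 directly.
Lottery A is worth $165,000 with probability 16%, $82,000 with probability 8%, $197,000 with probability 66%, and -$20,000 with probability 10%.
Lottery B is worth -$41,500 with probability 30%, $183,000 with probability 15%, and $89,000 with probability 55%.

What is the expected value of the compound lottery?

$88,883.70

EV(A) = 0.16 × 165000 + 0.08 × 82000 + 0.66 × 197000 + 0.1 × (-20000) = 26400 + 6560 + 130020 − 2000 = 160980
EV(B) = 0.3 × (-41500) + 0.15 × 183000 + 0.55 × 89000 = -12450 + 27450 + 48950 = 63950
Branch C: 82000 (certain)
Overall = 0.19 × 160980 + 0.45 × 63950 + 0.36 × 82000 = 30586.2 + 28777.5 + 29520 = 88883.7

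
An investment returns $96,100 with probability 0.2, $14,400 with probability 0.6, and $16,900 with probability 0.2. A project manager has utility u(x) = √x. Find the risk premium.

$5,640

E[u] = 0.2·√96100 + 0.6·√14400 + 0.2·√16900 = 0.2·310 + 0.6·120 + 0.2·130 = 160
CE = (160)² = 25600
Risk premium = EV − CE = 31240 − 25600 = 5640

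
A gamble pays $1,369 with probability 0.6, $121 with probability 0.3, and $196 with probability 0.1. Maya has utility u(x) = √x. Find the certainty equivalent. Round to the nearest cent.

$723.61

E[u] = 0.6·√1369 + 0.3·√121 + 0.1·√196 = 0.6·37 + 0.3·11 + 0.1·14 = 26.9
CE = (26.9)² = 723.61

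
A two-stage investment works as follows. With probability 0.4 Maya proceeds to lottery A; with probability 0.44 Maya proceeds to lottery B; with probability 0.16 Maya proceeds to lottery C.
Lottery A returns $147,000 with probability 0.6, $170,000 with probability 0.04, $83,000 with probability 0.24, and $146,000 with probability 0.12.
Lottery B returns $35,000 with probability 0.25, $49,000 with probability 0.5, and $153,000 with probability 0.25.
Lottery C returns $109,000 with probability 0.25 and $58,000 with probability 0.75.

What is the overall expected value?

$95,756

EV(A) = 0.6 × 147000 + 0.04 × 170000 + 0.24 × 83000 + 0.12 × 146000 = 88200 + 6800 + 19920 + 17520 = 132440
EV(B) = 0.25 × 35000 + 0.5 × 49000 + 0.25 × 153000 = 8750 + 24500 + 38250 = 71500
EV(C) = 0.25 × 109000 + 0.75 × 58000 = 27250 + 43500 = 70750
Overall = 0.4 × 132440 + 0.44 × 71500 + 0.16 × 70750 = 52976 + 31460 + 11320 = 95756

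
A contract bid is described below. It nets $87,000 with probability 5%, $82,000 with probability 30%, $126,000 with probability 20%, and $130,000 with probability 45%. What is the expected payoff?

$112,650

EV = 0.05 × 87000 + 0.3 × 82000 + 0.2 × 126000 + 0.45 × 130000 = 4350 + 24600 + 25200 + 58500 = 112650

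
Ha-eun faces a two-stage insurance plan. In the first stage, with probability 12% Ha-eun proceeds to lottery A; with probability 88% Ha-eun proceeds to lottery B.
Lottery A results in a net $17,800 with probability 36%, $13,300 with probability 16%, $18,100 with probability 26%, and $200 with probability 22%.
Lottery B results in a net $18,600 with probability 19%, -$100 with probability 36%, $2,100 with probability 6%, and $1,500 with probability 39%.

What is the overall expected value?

$5,298.24

EV(A) = 0.36 × 17800 + 0.16 × 13300 + 0.26 × 18100 + 0.22 × 200 = 6408 + 2128 + 4706 + 44 = 13286
EV(B) = 0.19 × 18600 + 0.36 × (-100) + 0.06 × 2100 + 0.39 × 1500 = 3534 − 36 + 126 + 585 = 4209
Overall = 0.12 × 13286 + 0.88 × 4209 = 1594.32 + 3703.92 = 5298.24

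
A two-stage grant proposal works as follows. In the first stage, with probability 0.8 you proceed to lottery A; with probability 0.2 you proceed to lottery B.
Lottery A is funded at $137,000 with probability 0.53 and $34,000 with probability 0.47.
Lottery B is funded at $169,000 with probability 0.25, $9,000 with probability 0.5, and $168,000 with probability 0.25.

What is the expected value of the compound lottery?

$88,622

EV(A) = 0.53 × 137000 + 0.47 × 34000 = 72610 + 15980 = 88590
EV(B) = 0.25 × 169000 + 0.5 × 9000 + 0.25 × 168000 = 42250 + 4500 + 42000 = 88750
Overall = 0.8 × 88590 + 0.2 × 88750 = 70872 + 17750 = 88622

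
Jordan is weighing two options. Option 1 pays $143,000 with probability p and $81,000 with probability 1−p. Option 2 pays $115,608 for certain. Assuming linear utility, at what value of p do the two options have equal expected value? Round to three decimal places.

p·143000 + (1−p)·81000 = 115608
62000p + 81000 = 115608
p = (115608 − 81000) / 62000

p = 0.558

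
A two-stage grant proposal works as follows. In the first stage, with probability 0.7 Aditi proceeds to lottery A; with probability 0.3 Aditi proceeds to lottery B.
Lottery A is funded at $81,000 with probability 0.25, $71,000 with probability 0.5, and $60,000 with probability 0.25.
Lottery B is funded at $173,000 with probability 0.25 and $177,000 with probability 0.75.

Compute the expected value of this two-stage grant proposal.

EV(A) = 0.25 × 81000 + 0.5 × 71000 + 0.25 × 60000 = 20250 + 35500 + 15000 = 70750
EV(B) = 0.25 × 173000 + 0.75 × 177000 = 43250 + 132750 = 176000
Overall = 0.7 × 70750 + 0.3 × 176000 = 49525 + 52800 = 102325

$102,325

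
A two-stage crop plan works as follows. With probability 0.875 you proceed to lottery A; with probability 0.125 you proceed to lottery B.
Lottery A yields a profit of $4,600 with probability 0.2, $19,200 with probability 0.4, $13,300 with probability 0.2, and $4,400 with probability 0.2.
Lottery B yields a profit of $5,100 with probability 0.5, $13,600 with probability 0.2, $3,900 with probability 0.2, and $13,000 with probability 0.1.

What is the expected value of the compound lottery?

EV(A) = 0.2 × 4600 + 0.4 × 19200 + 0.2 × 13300 + 0.2 × 4400 = 920 + 7680 + 2660 + 880 = 12140
EV(B) = 0.5 × 5100 + 0.2 × 13600 + 0.2 × 3900 + 0.1 × 13000 = 2550 + 2720 + 780 + 1300 = 7350
Overall = 0.875 × 12140 + 0.125 × 7350 = 10622.5 + 918.75 = 11541.25

$11,541.25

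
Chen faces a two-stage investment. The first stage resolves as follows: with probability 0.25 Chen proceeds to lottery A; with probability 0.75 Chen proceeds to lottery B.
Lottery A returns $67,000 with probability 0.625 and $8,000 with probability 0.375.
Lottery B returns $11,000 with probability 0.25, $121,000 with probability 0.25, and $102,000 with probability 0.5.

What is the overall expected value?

$74,218.75

EV(A) = 0.625 × 67000 + 0.375 × 8000 = 41875 + 3000 = 44875
EV(B) = 0.25 × 11000 + 0.25 × 121000 + 0.5 × 102000 = 2750 + 30250 + 51000 = 84000
Overall = 0.25 × 44875 + 0.75 × 84000 = 11218.75 + 63000 = 74218.75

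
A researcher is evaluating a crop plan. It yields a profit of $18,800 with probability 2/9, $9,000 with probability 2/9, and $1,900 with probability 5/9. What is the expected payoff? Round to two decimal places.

$7,233.33

EV = 2/9 × 18800 + 2/9 × 9000 + 5/9 × 1900 = 4177.7778 + 2000 + 1055.5556 = 7233.3333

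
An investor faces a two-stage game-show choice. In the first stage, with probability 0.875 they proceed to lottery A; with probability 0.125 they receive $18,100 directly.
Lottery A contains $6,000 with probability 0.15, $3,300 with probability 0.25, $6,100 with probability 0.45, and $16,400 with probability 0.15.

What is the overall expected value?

$8,326.25

EV(A) = 0.15 × 6000 + 0.25 × 3300 + 0.45 × 6100 + 0.15 × 16400 = 900 + 825 + 2745 + 2460 = 6930
Branch B: 18100 (certain)
Overall = 0.875 × 6930 + 0.125 × 18100 = 6063.75 + 2262.5 = 8326.25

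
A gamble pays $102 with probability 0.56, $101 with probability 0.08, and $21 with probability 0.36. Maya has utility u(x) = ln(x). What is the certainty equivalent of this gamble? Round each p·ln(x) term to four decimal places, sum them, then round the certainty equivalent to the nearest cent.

E[u] = 0.56·ln(102) + 0.08·ln(101) + 0.36·ln(21) = 2.5900 + 0.3692 + 1.0960 = 4.0552
CE = e^4.0552 ≈ 57.70

$57.70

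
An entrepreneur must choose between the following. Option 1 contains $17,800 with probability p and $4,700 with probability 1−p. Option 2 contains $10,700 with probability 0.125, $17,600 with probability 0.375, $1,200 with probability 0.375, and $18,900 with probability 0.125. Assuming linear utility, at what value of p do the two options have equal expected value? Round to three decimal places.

EV(Option 2) = 0.125 × 10700 + 0.375 × 17600 + 0.375 × 1200 + 0.125 × 18900 = 1337.5 + 6600 + 450 + 2362.5 = 10750
p·17800 + (1−p)·4700 = 10750
13100p + 4700 = 10750
p = (10750 − 4700) / 13100

p = 0.462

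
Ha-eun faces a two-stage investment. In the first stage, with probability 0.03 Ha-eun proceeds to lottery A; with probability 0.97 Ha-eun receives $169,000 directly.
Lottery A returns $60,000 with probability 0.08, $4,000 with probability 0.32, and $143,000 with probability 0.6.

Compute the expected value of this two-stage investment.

$166,686.40

EV(A) = 0.08 × 60000 + 0.32 × 4000 + 0.6 × 143000 = 4800 + 1280 + 85800 = 91880
Branch B: 169000 (certain)
Overall = 0.03 × 91880 + 0.97 × 169000 = 2756.4 + 163930 = 166686.4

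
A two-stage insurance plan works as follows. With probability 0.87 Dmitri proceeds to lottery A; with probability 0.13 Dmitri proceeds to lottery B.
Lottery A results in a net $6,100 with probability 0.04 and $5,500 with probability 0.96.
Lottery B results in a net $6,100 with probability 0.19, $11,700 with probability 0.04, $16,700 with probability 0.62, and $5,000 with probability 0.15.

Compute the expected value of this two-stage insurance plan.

EV(A) = 0.04 × 6100 + 0.96 × 5500 = 244 + 5280 = 5524
EV(B) = 0.19 × 6100 + 0.04 × 11700 + 0.62 × 16700 + 0.15 × 5000 = 1159 + 468 + 10354 + 750 = 12731
Overall = 0.87 × 5524 + 0.13 × 12731 = 4805.88 + 1655.03 = 6460.91

$6,460.91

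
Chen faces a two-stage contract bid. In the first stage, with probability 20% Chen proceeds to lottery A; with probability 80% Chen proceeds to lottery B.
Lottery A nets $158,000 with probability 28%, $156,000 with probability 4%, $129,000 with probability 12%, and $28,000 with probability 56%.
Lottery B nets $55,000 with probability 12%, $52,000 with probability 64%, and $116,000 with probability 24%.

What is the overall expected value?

$70,504

EV(A) = 0.28 × 158000 + 0.04 × 156000 + 0.12 × 129000 + 0.56 × 28000 = 44240 + 6240 + 15480 + 15680 = 81640
EV(B) = 0.12 × 55000 + 0.64 × 52000 + 0.24 × 116000 = 6600 + 33280 + 27840 = 67720
Overall = 0.2 × 81640 + 0.8 × 67720 = 16328 + 54176 = 70504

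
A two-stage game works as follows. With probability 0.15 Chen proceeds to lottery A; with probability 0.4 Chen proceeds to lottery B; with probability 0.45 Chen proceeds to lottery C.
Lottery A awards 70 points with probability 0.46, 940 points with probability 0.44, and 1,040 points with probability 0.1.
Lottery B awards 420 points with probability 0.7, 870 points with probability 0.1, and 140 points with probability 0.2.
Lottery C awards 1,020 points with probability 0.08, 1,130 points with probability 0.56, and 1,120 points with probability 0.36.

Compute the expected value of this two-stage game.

748.99 points

EV(A) = 0.46 × 70 + 0.44 × 940 + 0.1 × 1040 = 32.2 + 413.6 + 104 = 549.8
EV(B) = 0.7 × 420 + 0.1 × 870 + 0.2 × 140 = 294 + 87 + 28 = 409
EV(C) = 0.08 × 1020 + 0.56 × 1130 + 0.36 × 1120 = 81.6 + 632.8 + 403.2 = 1117.6
Overall = 0.15 × 549.8 + 0.4 × 409 + 0.45 × 1117.6 = 82.47 + 163.6 + 502.92 = 748.99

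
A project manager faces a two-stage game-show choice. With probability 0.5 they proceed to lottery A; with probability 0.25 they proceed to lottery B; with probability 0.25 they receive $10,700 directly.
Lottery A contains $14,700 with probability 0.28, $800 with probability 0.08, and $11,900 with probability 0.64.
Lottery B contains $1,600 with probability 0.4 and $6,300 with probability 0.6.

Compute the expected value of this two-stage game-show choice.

$9,678

EV(A) = 0.28 × 14700 + 0.08 × 800 + 0.64 × 11900 = 4116 + 64 + 7616 = 11796
EV(B) = 0.4 × 1600 + 0.6 × 6300 = 640 + 3780 = 4420
Branch C: 10700 (certain)
Overall = 0.5 × 11796 + 0.25 × 4420 + 0.25 × 10700 = 5898 + 1105 + 2675 = 9678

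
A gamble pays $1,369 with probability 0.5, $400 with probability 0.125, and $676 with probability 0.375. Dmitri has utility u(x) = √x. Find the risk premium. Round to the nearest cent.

E[u] = 0.5·√1369 + 0.125·√400 + 0.375·√676 = 0.5·37 + 0.125·20 + 0.375·26 = 30.75
CE = (30.75)² = 945.5625
Risk premium = EV − CE = 988 − 945.5625 = 42.4375

$42.44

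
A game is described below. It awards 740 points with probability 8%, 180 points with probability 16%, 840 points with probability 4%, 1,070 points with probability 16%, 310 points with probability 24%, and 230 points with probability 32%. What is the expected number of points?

EV = 0.08 × 740 + 0.16 × 180 + 0.04 × 840 + 0.16 × 1070 + 0.24 × 310 + 0.32 × 230 = 59.2 + 28.8 + 33.6 + 171.2 + 74.4 + 73.6 = 440.8

440.8 points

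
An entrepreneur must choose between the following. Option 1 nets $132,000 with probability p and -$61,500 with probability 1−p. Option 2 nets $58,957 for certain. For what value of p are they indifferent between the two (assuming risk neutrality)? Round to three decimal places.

p·132000 + (1−p)·(-61500) = 58957
193500p − 61500 = 58957
p = (58957 + 61500) / 193500

p = 0.623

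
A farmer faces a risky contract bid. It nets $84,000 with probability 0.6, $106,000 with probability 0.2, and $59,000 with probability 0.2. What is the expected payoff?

EV = 0.6 × 84000 + 0.2 × 106000 + 0.2 × 59000 = 50400 + 21200 + 11800 = 83400

$83,400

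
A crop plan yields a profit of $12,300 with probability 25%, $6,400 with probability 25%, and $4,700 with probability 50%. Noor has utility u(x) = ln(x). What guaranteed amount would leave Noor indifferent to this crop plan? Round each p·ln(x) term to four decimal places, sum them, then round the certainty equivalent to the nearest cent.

E[u] = 0.25·ln(12300) + 0.25·ln(6400) + 0.5·ln(4700) = 2.3543 + 2.1910 + 4.2277 = 8.7730
CE = e^8.7730 ≈ 6457.52

$6,457.52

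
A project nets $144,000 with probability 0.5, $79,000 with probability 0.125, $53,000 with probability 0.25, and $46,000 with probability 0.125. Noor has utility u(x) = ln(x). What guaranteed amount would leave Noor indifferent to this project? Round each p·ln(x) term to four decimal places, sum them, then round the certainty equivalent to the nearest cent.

$90,219.42

E[u] = 0.5·ln(144000) + 0.125·ln(79000) + 0.25·ln(53000) + 0.125·ln(46000) = 5.9388 + 1.4097 + 2.7195 + 1.3420 = 11.4100
CE = e^11.4100 ≈ 90219.42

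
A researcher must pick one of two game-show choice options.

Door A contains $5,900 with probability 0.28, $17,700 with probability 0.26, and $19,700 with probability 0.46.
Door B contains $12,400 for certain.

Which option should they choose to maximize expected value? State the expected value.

Door A ($15,316)

Door A = 0.28 × 5900 + 0.26 × 17700 + 0.46 × 19700 = 1652 + 4602 + 9062 = 15316
Door B: 12400 (certain)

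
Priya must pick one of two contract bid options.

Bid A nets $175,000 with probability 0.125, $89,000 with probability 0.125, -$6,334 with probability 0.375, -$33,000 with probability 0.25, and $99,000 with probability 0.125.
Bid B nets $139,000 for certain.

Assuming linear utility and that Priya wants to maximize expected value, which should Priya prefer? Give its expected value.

Bid A = 0.125 × 175000 + 0.125 × 89000 + 0.375 × (-6334) + 0.25 × (-33000) + 0.125 × 99000 = 21875 + 11125 − 2375.25 − 8250 + 12375 = 34749.75
Bid B: 139000 (certain)

Bid B ($139,000)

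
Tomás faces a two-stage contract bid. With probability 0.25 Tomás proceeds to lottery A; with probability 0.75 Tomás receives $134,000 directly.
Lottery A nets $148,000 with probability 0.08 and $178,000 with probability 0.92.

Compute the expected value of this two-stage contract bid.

$144,400

EV(A) = 0.08 × 148000 + 0.92 × 178000 = 11840 + 163760 = 175600
Branch B: 134000 (certain)
Overall = 0.25 × 175600 + 0.75 × 134000 = 43900 + 100500 = 144400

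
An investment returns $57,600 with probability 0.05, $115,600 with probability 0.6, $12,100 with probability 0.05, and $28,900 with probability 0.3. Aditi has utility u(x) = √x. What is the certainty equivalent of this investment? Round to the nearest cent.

$74,256.25

E[u] = 0.05·√57600 + 0.6·√115600 + 0.05·√12100 + 0.3·√28900 = 0.05·240 + 0.6·340 + 0.05·110 + 0.3·170 = 272.5
CE = (272.5)² = 74256.25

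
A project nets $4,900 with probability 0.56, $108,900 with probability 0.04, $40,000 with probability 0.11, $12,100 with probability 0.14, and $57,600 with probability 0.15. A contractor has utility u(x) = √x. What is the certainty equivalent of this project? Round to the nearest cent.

E[u] = 0.56·√4900 + 0.04·√108900 + 0.11·√40000 + 0.14·√12100 + 0.15·√57600 = 0.56·70 + 0.04·330 + 0.11·200 + 0.14·110 + 0.15·240 = 125.8
CE = (125.8)² = 15825.64

$15,825.64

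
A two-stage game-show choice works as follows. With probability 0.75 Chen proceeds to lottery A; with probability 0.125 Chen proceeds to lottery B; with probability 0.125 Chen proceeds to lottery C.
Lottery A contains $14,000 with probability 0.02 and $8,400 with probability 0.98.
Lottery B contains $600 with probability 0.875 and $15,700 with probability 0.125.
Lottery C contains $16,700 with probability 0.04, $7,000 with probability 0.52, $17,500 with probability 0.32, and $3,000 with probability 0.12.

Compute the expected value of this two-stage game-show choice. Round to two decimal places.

EV(A) = 0.02 × 14000 + 0.98 × 8400 = 280 + 8232 = 8512
EV(B) = 0.875 × 600 + 0.125 × 15700 = 525 + 1962.5 = 2487.5
EV(C) = 0.04 × 16700 + 0.52 × 7000 + 0.32 × 17500 + 0.12 × 3000 = 668 + 3640 + 5600 + 360 = 10268
Overall = 0.75 × 8512 + 0.125 × 2487.5 + 0.125 × 10268 = 6384 + 310.9375 + 1283.5 = 7978.4375

$7,978.44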